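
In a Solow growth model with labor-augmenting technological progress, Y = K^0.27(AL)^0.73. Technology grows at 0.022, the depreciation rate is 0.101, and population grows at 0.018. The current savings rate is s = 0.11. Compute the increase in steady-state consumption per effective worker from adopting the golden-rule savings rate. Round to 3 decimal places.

Δc ≈ 0.116

n + g + δ = 0.018 + 0.022 + 0.101 = 0.141.
Current steady state (s = 0.11): k* = (0.11/0.141)^(1/0.73) ≈ 0.7117, y* = 0.7117^0.27 ≈ 0.9123, c* = (1−0.11)·0.9123 ≈ 0.8119.
Golden rule sets MPK = n+g+δ: 0.27·k^(0.27−1) = 0.141, so k_gold = (0.27/0.141)^(1/0.73) ≈ 2.4350.
y_gold = 2.4350^0.27 ≈ 1.2716, c_gold = y_gold − 0.141·k_gold ≈ 0.9283.
Gain: Δc = 0.9283 − 0.8119 ≈ 0.1164.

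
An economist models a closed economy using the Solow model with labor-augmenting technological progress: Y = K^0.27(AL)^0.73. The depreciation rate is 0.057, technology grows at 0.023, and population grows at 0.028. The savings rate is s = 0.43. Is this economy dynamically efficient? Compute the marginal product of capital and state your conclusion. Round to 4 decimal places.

dynamically inefficient; MPK ≈ 0.0678

n + g + δ = 0.028 + 0.023 + 0.057 = 0.108.
Steady-state k*: s·k^0.27 = 0.108·k gives k* = (0.43/0.108)^(1/0.73) ≈ 6.6371.
MPK = 0.27·6.6371^(-0.73) ≈ 0.0678.
MPK < n+g+δ = 0.108, so the economy is dynamically inefficient (over-saving).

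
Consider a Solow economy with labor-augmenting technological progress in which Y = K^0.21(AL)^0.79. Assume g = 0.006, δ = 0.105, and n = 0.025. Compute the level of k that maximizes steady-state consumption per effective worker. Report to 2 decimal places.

Break-even investment rate: n + g + δ = 0.025 + 0.006 + 0.105 = 0.136.
Maximizing c = f(k) − (n+g+δ)·k gives f'(k) = n+g+δ, i.e. 0.21·k^(0.21−1) = 0.136, so k_gold = (0.21/0.136)^(1/0.79) ≈ 1.7331.

k_gold ≈ 1.73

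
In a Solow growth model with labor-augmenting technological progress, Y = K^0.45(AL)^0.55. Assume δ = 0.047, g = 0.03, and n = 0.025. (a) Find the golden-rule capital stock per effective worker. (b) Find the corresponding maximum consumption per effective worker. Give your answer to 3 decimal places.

(a) k_gold ≈ 14.860; (b) c_gold ≈ 1.853

Break-even investment rate: n + g + δ = 0.025 + 0.03 + 0.047 = 0.102.
Maximizing c = f(k) − (n+g+δ)·k gives f'(k) = n+g+δ, i.e. 0.45·k^(0.45−1) = 0.102, so k_gold = (0.45/0.102)^(1/0.55) ≈ 14.8601.
y_gold = 14.8601^0.45 ≈ 3.3683; c_gold = y_gold − 0.102·k_gold ≈ 1.8526.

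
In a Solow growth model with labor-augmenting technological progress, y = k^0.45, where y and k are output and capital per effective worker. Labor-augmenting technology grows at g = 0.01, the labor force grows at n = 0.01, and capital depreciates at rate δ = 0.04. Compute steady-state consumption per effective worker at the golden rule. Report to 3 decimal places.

The effective depreciation rate is n + g + δ = 0.01 + 0.01 + 0.04 = 0.06.
Setting f'(k) = n+g+δ gives 0.45·k^(0.45−1) = 0.06, hence k_gold = (0.45/0.06)^(1/0.55) ≈ 38.9960.
y_gold = 38.9960^0.45 ≈ 5.1995.
c_gold = y_gold − (n+g+δ)·k_gold = 5.1995 − 0.06·38.9960 ≈ 2.8597.

c_gold ≈ 2.860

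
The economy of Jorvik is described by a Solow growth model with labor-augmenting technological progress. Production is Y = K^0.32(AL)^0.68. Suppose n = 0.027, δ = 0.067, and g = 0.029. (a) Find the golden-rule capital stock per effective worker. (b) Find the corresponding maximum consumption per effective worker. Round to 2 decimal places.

Break-even investment rate: n + g + δ = 0.027 + 0.029 + 0.067 = 0.123.
At the golden rule the marginal product of capital equals n+g+δ: 0.32·k^(0.32−1) = 0.123. Solving, k_gold = (0.32/0.123)^(1/0.68) ≈ 4.0799.
y_gold = 4.0799^0.32 ≈ 1.5682; c_gold = y_gold − 0.123·k_gold ≈ 1.0664.

(a) k_gold ≈ 4.08; (b) c_gold ≈ 1.07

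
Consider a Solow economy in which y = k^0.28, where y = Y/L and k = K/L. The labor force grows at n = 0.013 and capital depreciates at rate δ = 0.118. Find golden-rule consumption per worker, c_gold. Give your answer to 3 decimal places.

n + δ = 0.013 + 0.118 = 0.131.
At the golden rule the marginal product of capital equals n+δ: 0.28·k^(0.28−1) = 0.131. Solving, k_gold = (0.28/0.131)^(1/0.72) ≈ 2.8719.
y_gold = 2.8719^0.28 ≈ 1.3437.
c_gold = y_gold − (n+δ)·k_gold = 1.3437 − 0.131·2.8719 ≈ 0.9674.

c_gold ≈ 0.967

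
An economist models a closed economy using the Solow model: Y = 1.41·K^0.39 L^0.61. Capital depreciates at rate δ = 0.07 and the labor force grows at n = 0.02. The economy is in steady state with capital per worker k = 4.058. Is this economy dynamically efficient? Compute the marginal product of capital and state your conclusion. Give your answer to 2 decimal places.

dynamically efficient; MPK ≈ 0.23

n + δ = 0.02 + 0.07 = 0.09.
MPK = 0.39·1.41·k^(0.39−1) = 0.39·1.41·4.058^(-0.61) ≈ 0.2340.
MPK > 0.09, so the economy is dynamically efficient (under-saving).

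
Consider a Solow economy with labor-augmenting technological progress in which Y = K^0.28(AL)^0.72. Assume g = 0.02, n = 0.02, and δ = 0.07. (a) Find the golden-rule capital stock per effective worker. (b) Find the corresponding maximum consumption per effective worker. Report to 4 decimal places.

(a) k_gold ≈ 3.6607; (b) c_gold ≈ 1.0355

Break-even investment rate: n + g + δ = 0.02 + 0.02 + 0.07 = 0.11.
Golden rule sets MPK = n+g+δ: 0.28·k^(0.28−1) = 0.11, so k_gold = (0.28/0.11)^(1/0.72) ≈ 3.6607.
y_gold = 3.6607^0.28 ≈ 1.4381; c_gold = y_gold − 0.11·k_gold ≈ 1.0355.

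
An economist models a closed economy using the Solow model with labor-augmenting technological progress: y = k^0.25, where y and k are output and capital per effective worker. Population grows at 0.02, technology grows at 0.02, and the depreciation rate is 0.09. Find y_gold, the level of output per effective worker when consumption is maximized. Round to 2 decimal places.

y_gold ≈ 1.24

n + g + δ = 0.02 + 0.02 + 0.09 = 0.13.
Maximizing c = f(k) − (n+g+δ)·k gives f'(k) = n+g+δ, i.e. 0.25·k^(0.25−1) = 0.13, so k_gold = (0.25/0.13)^(1/0.75) ≈ 2.3915.
Output: y_gold = k_gold^0.25 = 2.3915^0.25 ≈ 1.2436.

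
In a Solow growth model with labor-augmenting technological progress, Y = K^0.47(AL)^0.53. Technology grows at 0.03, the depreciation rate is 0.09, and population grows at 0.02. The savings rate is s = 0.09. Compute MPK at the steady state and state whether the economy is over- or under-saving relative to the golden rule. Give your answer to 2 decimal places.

Break-even investment rate: n + g + δ = 0.02 + 0.03 + 0.09 = 0.14.
Steady-state k*: s·k^0.47 = 0.14·k gives k* = (0.09/0.14)^(1/0.53) ≈ 0.4345.
MPK = 0.47·0.4345^(-0.53) ≈ 0.7311.
MPK > n+g+δ = 0.14, so the economy is dynamically efficient (under-saving).

under-saving; MPK ≈ 0.73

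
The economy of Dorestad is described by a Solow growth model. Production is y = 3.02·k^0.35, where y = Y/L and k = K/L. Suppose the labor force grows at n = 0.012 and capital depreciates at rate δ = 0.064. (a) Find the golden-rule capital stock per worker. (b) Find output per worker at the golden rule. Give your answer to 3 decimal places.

The effective depreciation rate is n + δ = 0.012 + 0.064 = 0.076.
At the golden rule the marginal product of capital equals n+δ: 0.35·3.02·k^(0.35−1) = 0.076. Solving, k_gold = (0.35·3.02/0.076)^(1/0.65) ≈ 57.3936.
y_gold = 3.02·57.3936^0.35 ≈ 12.4626.

(a) k_gold ≈ 57.394; (b) y_gold ≈ 12.463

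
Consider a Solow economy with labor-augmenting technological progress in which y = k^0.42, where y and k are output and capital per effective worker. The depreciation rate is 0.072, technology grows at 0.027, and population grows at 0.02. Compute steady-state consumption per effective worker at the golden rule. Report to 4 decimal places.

c_gold ≈ 1.4456

The effective depreciation rate is n + g + δ = 0.02 + 0.027 + 0.072 = 0.119.
Setting f'(k) = n+g+δ gives 0.42·k^(0.42−1) = 0.119, hence k_gold = (0.42/0.119)^(1/0.58) ≈ 8.7966.
y_gold = 8.7966^0.42 ≈ 2.4924.
c_gold = y_gold − (n+g+δ)·k_gold = 2.4924 − 0.119·8.7966 ≈ 1.4456.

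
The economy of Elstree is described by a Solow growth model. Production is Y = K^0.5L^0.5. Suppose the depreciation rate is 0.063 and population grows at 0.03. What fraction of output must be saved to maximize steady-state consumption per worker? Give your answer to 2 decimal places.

s_gold = 0.50

The effective depreciation rate is n + δ = 0.03 + 0.063 = 0.093.
At the golden rule MPK = n+δ, and in any Cobb-Douglas steady state s = (n+δ)·k/y = MPK·k/y = capital's share 0.5.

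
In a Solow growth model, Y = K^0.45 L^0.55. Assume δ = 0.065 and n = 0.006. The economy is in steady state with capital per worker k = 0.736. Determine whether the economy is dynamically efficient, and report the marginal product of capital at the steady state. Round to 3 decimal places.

Break-even investment rate: n + δ = 0.006 + 0.065 = 0.071.
MPK = 0.45·k^(0.45−1) = 0.45·0.736^(-0.55) ≈ 0.5326.
MPK > 0.071, so the economy is dynamically efficient (under-saving).

dynamically efficient; MPK ≈ 0.533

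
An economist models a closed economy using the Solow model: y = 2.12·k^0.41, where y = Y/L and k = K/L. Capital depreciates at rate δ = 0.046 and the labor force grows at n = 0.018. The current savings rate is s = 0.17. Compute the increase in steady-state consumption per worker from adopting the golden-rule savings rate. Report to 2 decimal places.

Δc ≈ 1.82

Capital per worker breaks even when investment replaces (n + δ)·k; here n + δ = 0.064.
Current steady state (s = 0.17): k* = (0.17·2.12/0.064)^(1/0.59) ≈ 18.7159, y* = 2.12·18.7159^0.41 ≈ 7.0460, c* = (1−0.17)·7.0460 ≈ 5.8482.
Golden rule sets MPK = n+δ: 0.41·2.12·k^(0.41−1) = 0.064, so k_gold = (0.41·2.12/0.064)^(1/0.59) ≈ 83.2218.
y_gold = 2.12·83.2218^0.41 ≈ 12.9907, c_gold = y_gold − 0.064·k_gold ≈ 7.6645.
Gain: Δc = 7.6645 − 5.8482 ≈ 1.8163.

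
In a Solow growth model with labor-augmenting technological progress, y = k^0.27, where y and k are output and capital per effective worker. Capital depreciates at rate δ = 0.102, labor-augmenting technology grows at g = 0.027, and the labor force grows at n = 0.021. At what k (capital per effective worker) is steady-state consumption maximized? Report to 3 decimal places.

n + g + δ = 0.021 + 0.027 + 0.102 = 0.15.
Setting f'(k) = n+g+δ gives 0.27·k^(0.27−1) = 0.15, hence k_gold = (0.27/0.15)^(1/0.73) ≈ 2.2371.

k_gold ≈ 2.237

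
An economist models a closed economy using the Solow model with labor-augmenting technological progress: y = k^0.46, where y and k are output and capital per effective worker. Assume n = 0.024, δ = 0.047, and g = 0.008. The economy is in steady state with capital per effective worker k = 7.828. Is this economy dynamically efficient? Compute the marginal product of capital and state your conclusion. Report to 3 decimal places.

dynamically efficient; MPK ≈ 0.151

Capital per effective worker breaks even when investment replaces (n + g + δ)·k; here n + g + δ = 0.079.
MPK = 0.46·k^(0.46−1) = 0.46·7.828^(-0.54) ≈ 0.1514.
MPK > 0.079, so the economy is dynamically efficient (under-saving).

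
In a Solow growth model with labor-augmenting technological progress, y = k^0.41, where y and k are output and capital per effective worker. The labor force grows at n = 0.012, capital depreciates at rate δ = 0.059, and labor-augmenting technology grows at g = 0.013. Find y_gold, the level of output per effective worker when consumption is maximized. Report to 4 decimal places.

Break-even investment rate: n + g + δ = 0.012 + 0.013 + 0.059 = 0.084.
Setting f'(k) = n+g+δ gives 0.41·k^(0.41−1) = 0.084, hence k_gold = (0.41/0.084)^(1/0.59) ≈ 14.6878.
Output: y_gold = k_gold^0.41 = 14.6878^0.41 ≈ 3.0092.

y_gold ≈ 3.0092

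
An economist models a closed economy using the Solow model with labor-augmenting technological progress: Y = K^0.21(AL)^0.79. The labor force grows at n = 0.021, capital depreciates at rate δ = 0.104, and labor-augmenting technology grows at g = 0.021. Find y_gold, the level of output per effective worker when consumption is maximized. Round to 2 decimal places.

y_gold ≈ 1.10

Break-even investment rate: n + g + δ = 0.021 + 0.021 + 0.104 = 0.146.
At the golden rule the marginal product of capital equals n+g+δ: 0.21·k^(0.21−1) = 0.146. Solving, k_gold = (0.21/0.146)^(1/0.79) ≈ 1.5843.
Output: y_gold = k_gold^0.21 = 1.5843^0.21 ≈ 1.1014.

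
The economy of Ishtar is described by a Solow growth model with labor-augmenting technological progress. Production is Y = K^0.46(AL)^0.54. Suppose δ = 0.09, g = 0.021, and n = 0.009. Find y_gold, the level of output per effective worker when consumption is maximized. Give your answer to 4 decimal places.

y_gold ≈ 3.1414

Capital per effective worker breaks even when investment replaces (n + g + δ)·k; here n + g + δ = 0.12.
Golden rule sets MPK = n+g+δ: 0.46·k^(0.46−1) = 0.12, so k_gold = (0.46/0.12)^(1/0.54) ≈ 12.0420.
Output: y_gold = k_gold^0.46 = 12.0420^0.46 ≈ 3.1414.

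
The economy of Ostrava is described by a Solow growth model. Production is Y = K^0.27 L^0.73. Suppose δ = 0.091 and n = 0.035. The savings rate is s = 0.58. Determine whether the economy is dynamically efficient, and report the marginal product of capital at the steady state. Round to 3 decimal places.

Capital per worker breaks even when investment replaces (n + δ)·k; here n + δ = 0.126.
Steady-state k*: s·k^0.27 = 0.126·k gives k* = (0.58/0.126)^(1/0.73) ≈ 8.0965.
MPK = 0.27·8.0965^(-0.73) ≈ 0.0587.
MPK < n+δ = 0.126, so the economy is dynamically inefficient (over-saving).

dynamically inefficient; MPK ≈ 0.059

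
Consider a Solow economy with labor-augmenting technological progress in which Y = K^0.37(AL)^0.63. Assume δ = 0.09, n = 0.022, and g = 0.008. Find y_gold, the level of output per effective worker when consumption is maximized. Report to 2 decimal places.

y_gold ≈ 1.94

Break-even investment rate: n + g + δ = 0.022 + 0.008 + 0.09 = 0.12.
Golden rule sets MPK = n+g+δ: 0.37·k^(0.37−1) = 0.12, so k_gold = (0.37/0.12)^(1/0.63) ≈ 5.9734.
Output: y_gold = k_gold^0.37 = 5.9734^0.37 ≈ 1.9373.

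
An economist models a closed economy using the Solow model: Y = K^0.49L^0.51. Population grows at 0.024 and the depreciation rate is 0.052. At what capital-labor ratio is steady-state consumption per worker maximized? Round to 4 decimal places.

The effective depreciation rate is n + δ = 0.024 + 0.052 = 0.076.
Maximizing c = f(k) − (n+δ)·k gives f'(k) = n+δ, i.e. 0.49·k^(0.49−1) = 0.076, so k_gold = (0.49/0.076)^(1/0.51) ≈ 38.6389.

k_gold ≈ 38.6389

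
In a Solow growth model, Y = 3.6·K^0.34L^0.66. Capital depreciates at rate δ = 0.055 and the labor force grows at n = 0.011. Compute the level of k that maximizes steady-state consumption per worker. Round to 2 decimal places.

Capital per worker breaks even when investment replaces (n + δ)·k; here n + δ = 0.066.
Golden rule sets MPK = n+δ: 0.34·3.6·k^(0.34−1) = 0.066, so k_gold = (0.34·3.6/0.066)^(1/0.66) ≈ 83.4780.

k_gold ≈ 83.48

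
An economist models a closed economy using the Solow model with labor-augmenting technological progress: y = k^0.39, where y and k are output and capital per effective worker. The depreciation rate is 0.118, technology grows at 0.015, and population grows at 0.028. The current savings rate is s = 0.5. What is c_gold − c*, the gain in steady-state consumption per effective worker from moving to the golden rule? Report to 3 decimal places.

Δc ≈ 0.042

The effective depreciation rate is n + g + δ = 0.028 + 0.015 + 0.118 = 0.161.
Current steady state (s = 0.5): k* = (0.5/0.161)^(1/0.61) ≈ 6.4090, y* = 6.4090^0.39 ≈ 2.0637, c* = (1−0.5)·2.0637 ≈ 1.0319.
At the golden rule the marginal product of capital equals n+g+δ: 0.39·k^(0.39−1) = 0.161. Solving, k_gold = (0.39/0.161)^(1/0.61) ≈ 4.2648.
y_gold = 4.2648^0.39 ≈ 1.7606, c_gold = y_gold − 0.161·k_gold ≈ 1.0740.
Gain: Δc = 1.0740 − 1.0319 ≈ 0.0421.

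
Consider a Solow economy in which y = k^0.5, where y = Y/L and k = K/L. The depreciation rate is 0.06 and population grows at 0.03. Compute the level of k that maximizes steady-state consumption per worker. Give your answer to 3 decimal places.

k_gold ≈ 30.864

Capital per worker breaks even when investment replaces (n + δ)·k; here n + δ = 0.09.
Golden rule sets MPK = n+δ: 0.5·k^(0.5−1) = 0.09, so k_gold = (0.5/0.09)^(1/0.5) ≈ 30.8642.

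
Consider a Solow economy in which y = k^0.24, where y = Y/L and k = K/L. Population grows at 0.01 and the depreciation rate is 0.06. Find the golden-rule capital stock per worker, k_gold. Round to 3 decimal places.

Capital per worker breaks even when investment replaces (n + δ)·k; here n + δ = 0.07.
Maximizing c = f(k) − (n+δ)·k gives f'(k) = n+δ, i.e. 0.24·k^(0.24−1) = 0.07, so k_gold = (0.24/0.07)^(1/0.76) ≈ 5.0594.

k_gold ≈ 5.059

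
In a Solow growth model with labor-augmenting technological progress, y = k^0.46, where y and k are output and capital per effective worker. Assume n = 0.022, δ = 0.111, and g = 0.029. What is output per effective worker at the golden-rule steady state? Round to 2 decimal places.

y_gold ≈ 2.43

Break-even investment rate: n + g + δ = 0.022 + 0.029 + 0.111 = 0.162.
At the golden rule the marginal product of capital equals n+g+δ: 0.46·k^(0.46−1) = 0.162. Solving, k_gold = (0.46/0.162)^(1/0.54) ≈ 6.9078.
Output: y_gold = k_gold^0.46 = 6.9078^0.46 ≈ 2.4327.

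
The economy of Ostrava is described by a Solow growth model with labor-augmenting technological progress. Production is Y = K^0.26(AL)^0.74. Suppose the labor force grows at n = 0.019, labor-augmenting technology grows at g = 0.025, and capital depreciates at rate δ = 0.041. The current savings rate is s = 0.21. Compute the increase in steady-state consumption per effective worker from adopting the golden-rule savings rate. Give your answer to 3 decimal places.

Break-even investment rate: n + g + δ = 0.019 + 0.025 + 0.041 = 0.085.
Current steady state (s = 0.21): k* = (0.21/0.085)^(1/0.74) ≈ 3.3948, y* = 3.3948^0.26 ≈ 1.3741, c* = (1−0.21)·1.3741 ≈ 1.0855.
Golden rule sets MPK = n+g+δ: 0.26·k^(0.26−1) = 0.085, so k_gold = (0.26/0.085)^(1/0.74) ≈ 4.5306.
y_gold = 4.5306^0.26 ≈ 1.4812, c_gold = y_gold − 0.085·k_gold ≈ 1.0961.
Gain: Δc = 1.0961 − 1.0855 ≈ 0.0105.

Δc ≈ 0.011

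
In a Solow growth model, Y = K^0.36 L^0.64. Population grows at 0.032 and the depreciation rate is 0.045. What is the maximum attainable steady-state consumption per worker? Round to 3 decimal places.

c_gold ≈ 1.524

Break-even investment rate: n + δ = 0.032 + 0.045 = 0.077.
Maximizing c = f(k) − (n+δ)·k gives f'(k) = n+δ, i.e. 0.36·k^(0.36−1) = 0.077, so k_gold = (0.36/0.077)^(1/0.64) ≈ 11.1322.
y_gold = 11.1322^0.36 ≈ 2.3811.
c_gold = y_gold − (n+δ)·k_gold = 2.3811 − 0.077·11.1322 ≈ 1.5239.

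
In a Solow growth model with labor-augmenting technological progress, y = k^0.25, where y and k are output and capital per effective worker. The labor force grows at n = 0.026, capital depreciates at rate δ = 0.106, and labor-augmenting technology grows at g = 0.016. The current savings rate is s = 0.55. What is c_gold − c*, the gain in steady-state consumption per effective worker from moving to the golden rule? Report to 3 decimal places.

n + g + δ = 0.026 + 0.016 + 0.106 = 0.148.
Current steady state (s = 0.55): k* = (0.55/0.148)^(1/0.75) ≈ 5.7562, y* = 5.7562^0.25 ≈ 1.5489, c* = (1−0.55)·1.5489 ≈ 0.6970.
At the golden rule the marginal product of capital equals n+g+δ: 0.25·k^(0.25−1) = 0.148. Solving, k_gold = (0.25/0.148)^(1/0.75) ≈ 2.0117.
y_gold = 2.0117^0.25 ≈ 1.1909, c_gold = y_gold − 0.148·k_gold ≈ 0.8932.
Gain: Δc = 0.8932 − 0.6970 ≈ 0.1962.

Δc ≈ 0.196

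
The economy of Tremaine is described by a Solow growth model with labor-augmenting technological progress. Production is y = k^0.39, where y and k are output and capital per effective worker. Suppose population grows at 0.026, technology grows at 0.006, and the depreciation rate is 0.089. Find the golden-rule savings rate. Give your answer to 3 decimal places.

n + g + δ = 0.026 + 0.006 + 0.089 = 0.121.
At the golden rule MPK = n+g+δ, and in any Cobb-Douglas steady state s = (n+g+δ)·k/y = MPK·k/y = capital's share 0.39.

s_gold = 0.390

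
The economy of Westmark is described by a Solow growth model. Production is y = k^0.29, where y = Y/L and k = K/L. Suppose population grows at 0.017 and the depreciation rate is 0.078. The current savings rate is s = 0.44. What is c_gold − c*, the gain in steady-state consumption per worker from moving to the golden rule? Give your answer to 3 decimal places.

Break-even investment rate: n + δ = 0.017 + 0.078 = 0.095.
Current steady state (s = 0.44): k* = (0.44/0.095)^(1/0.71) ≈ 8.6626, y* = 8.6626^0.29 ≈ 1.8703, c* = (1−0.44)·1.8703 ≈ 1.0474.
Golden rule sets MPK = n+δ: 0.29·k^(0.29−1) = 0.095, so k_gold = (0.29/0.095)^(1/0.71) ≈ 4.8155.
y_gold = 4.8155^0.29 ≈ 1.5775, c_gold = y_gold − 0.095·k_gold ≈ 1.1200.
Gain: Δc = 1.1200 − 1.0474 ≈ 0.0726.

Δc ≈ 0.073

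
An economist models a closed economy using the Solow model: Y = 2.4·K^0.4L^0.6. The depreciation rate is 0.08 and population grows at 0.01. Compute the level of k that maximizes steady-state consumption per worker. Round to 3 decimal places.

k_gold ≈ 51.687

n + δ = 0.01 + 0.08 = 0.09.
Setting f'(k) = n+δ gives 0.4·2.4·k^(0.4−1) = 0.09, hence k_gold = (0.4·2.4/0.09)^(1/0.6) ≈ 51.6870.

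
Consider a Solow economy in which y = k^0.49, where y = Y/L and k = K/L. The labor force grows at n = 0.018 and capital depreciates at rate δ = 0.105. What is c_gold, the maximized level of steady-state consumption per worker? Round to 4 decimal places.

Capital per worker breaks even when investment replaces (n + δ)·k; here n + δ = 0.123.
At the golden rule the marginal product of capital equals n+δ: 0.49·k^(0.49−1) = 0.123. Solving, k_gold = (0.49/0.123)^(1/0.51) ≈ 15.0328.
y_gold = 15.0328^0.49 ≈ 3.7736.
c_gold = y_gold − (n+δ)·k_gold = 3.7736 − 0.123·15.0328 ≈ 1.9245.

c_gold ≈ 1.9245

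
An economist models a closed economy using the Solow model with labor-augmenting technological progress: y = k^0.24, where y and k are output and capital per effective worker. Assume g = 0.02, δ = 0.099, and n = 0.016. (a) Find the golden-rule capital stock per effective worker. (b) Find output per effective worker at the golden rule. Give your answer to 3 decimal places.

(a) k_gold ≈ 2.132; (b) y_gold ≈ 1.199

n + g + δ = 0.016 + 0.02 + 0.099 = 0.135.
At the golden rule the marginal product of capital equals n+g+δ: 0.24·k^(0.24−1) = 0.135. Solving, k_gold = (0.24/0.135)^(1/0.76) ≈ 2.1320.
y_gold = 2.1320^0.24 ≈ 1.1992.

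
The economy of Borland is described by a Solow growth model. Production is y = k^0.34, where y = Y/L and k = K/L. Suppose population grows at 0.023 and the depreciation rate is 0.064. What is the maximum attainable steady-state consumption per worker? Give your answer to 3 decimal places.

c_gold ≈ 1.332

Capital per worker breaks even when investment replaces (n + δ)·k; here n + δ = 0.087.
Setting f'(k) = n+δ gives 0.34·k^(0.34−1) = 0.087, hence k_gold = (0.34/0.087)^(1/0.66) ≈ 7.8869.
y_gold = 7.8869^0.34 ≈ 2.0181.
c_gold = y_gold − (n+δ)·k_gold = 2.0181 − 0.087·7.8869 ≈ 1.3320.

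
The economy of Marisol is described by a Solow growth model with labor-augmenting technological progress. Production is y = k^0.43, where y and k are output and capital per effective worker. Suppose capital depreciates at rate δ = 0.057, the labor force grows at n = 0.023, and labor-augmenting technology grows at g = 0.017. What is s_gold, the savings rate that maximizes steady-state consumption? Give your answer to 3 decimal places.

n + g + δ = 0.023 + 0.017 + 0.057 = 0.097.
At the golden rule MPK = n+g+δ, and in any Cobb-Douglas steady state s = (n+g+δ)·k/y = MPK·k/y = capital's share 0.43.

s_gold = 0.430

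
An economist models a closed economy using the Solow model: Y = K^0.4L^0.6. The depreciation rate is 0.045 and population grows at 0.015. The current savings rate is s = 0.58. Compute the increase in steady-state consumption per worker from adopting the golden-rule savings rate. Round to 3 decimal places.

Capital per worker breaks even when investment replaces (n + δ)·k; here n + δ = 0.06.
Current steady state (s = 0.58): k* = (0.58/0.06)^(1/0.6) ≈ 43.8660, y* = 43.8660^0.4 ≈ 4.5379, c* = (1−0.58)·4.5379 ≈ 1.9059.
Golden rule sets MPK = n+δ: 0.4·k^(0.4−1) = 0.06, so k_gold = (0.4/0.06)^(1/0.6) ≈ 23.6146.
y_gold = 23.6146^0.4 ≈ 3.5422, c_gold = y_gold − 0.06·k_gold ≈ 2.1253.
Gain: Δc = 2.1253 − 1.9059 ≈ 0.2194.

Δc ≈ 0.219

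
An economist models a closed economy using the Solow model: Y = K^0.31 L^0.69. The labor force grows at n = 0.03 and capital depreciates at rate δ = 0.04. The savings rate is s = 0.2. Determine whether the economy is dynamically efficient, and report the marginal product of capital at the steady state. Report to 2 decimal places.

Break-even investment rate: n + δ = 0.03 + 0.04 = 0.07.
Steady-state k*: s·k^0.31 = 0.07·k gives k* = (0.2/0.07)^(1/0.69) ≈ 4.5790.
MPK = 0.31·4.5790^(-0.69) ≈ 0.1085.
MPK > n+δ = 0.07, so the economy is dynamically efficient (under-saving).

dynamically efficient; MPK ≈ 0.11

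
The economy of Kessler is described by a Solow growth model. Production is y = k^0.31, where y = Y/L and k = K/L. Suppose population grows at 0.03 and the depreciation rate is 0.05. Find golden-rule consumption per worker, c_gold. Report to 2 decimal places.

The effective depreciation rate is n + δ = 0.03 + 0.05 = 0.08.
Maximizing c = f(k) − (n+δ)·k gives f'(k) = n+δ, i.e. 0.31·k^(0.31−1) = 0.08, so k_gold = (0.31/0.08)^(1/0.69) ≈ 7.1214.
y_gold = 7.1214^0.31 ≈ 1.8378.
c_gold = y_gold − (n+δ)·k_gold = 1.8378 − 0.08·7.1214 ≈ 1.2681.

c_gold ≈ 1.27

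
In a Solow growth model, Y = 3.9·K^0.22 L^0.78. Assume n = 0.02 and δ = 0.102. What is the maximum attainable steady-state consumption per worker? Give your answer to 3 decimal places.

c_gold ≈ 5.273

Break-even investment rate: n + δ = 0.02 + 0.102 = 0.122.
Maximizing c = f(k) − (n+δ)·k gives f'(k) = n+δ, i.e. 0.22·3.9·k^(0.22−1) = 0.122, so k_gold = (0.22·3.9/0.122)^(1/0.78) ≈ 12.1916.
y_gold = 3.9·12.1916^0.22 ≈ 6.7608.
c_gold = y_gold − (n+δ)·k_gold = 6.7608 − 0.122·12.1916 ≈ 5.2734.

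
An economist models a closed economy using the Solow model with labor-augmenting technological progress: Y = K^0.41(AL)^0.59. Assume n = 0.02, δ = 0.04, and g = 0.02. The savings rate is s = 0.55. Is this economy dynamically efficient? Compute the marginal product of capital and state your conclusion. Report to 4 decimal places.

dynamically inefficient; MPK ≈ 0.0596

Break-even investment rate: n + g + δ = 0.02 + 0.02 + 0.04 = 0.08.
Steady-state k*: s·k^0.41 = 0.08·k gives k* = (0.55/0.08)^(1/0.59) ≈ 26.2486.
MPK = 0.41·26.2486^(-0.59) ≈ 0.0596.
MPK < n+g+δ = 0.08, so the economy is dynamically inefficient (over-saving).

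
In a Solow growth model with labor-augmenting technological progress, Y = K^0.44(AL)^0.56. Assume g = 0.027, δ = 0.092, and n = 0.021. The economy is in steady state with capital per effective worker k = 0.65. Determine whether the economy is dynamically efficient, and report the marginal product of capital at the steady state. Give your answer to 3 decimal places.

dynamically efficient; MPK ≈ 0.560

n + g + δ = 0.021 + 0.027 + 0.092 = 0.14.
MPK = 0.44·k^(0.44−1) = 0.44·0.65^(-0.56) ≈ 0.5600.
MPK > 0.14, so the economy is dynamically efficient (under-saving).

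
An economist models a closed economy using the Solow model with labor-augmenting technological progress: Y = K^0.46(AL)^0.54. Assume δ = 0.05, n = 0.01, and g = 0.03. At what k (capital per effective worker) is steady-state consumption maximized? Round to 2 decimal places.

The effective depreciation rate is n + g + δ = 0.01 + 0.03 + 0.05 = 0.09.
Maximizing c = f(k) − (n+g+δ)·k gives f'(k) = n+g+δ, i.e. 0.46·k^(0.46−1) = 0.09, so k_gold = (0.46/0.09)^(1/0.54) ≈ 20.5147.

k_gold ≈ 20.51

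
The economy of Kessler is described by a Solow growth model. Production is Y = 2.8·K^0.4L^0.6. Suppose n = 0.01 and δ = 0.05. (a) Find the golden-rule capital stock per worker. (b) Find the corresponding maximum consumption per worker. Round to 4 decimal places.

Break-even investment rate: n + δ = 0.01 + 0.05 = 0.06.
At the golden rule the marginal product of capital equals n+δ: 0.4·2.8·k^(0.4−1) = 0.06. Solving, k_gold = (0.4·2.8/0.06)^(1/0.6) ≈ 131.3544.
y_gold = 2.8·131.3544^0.4 ≈ 19.7032; c_gold = y_gold − 0.06·k_gold ≈ 11.8219.

(a) k_gold ≈ 131.3544; (b) c_gold ≈ 11.8219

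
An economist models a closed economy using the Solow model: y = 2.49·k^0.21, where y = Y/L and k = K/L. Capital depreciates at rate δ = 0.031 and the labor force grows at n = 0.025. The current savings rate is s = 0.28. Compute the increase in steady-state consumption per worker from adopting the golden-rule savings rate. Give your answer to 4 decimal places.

Δc ≈ 0.0576

Break-even investment rate: n + δ = 0.025 + 0.031 = 0.056.
Current steady state (s = 0.28): k* = (0.28·2.49/0.056)^(1/0.79) ≈ 24.3383, y* = 2.49·24.3383^0.21 ≈ 4.8677, c* = (1−0.28)·4.8677 ≈ 3.5047.
Golden rule sets MPK = n+δ: 0.21·2.49·k^(0.21−1) = 0.056, so k_gold = (0.21·2.49/0.056)^(1/0.79) ≈ 16.9099.
y_gold = 2.49·16.9099^0.21 ≈ 4.5093, c_gold = y_gold − 0.056·k_gold ≈ 3.5623.
Gain: Δc = 3.5623 − 3.5047 ≈ 0.0576.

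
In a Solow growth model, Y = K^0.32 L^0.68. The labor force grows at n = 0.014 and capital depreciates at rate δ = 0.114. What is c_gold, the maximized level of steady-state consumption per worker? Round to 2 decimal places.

n + δ = 0.014 + 0.114 = 0.128.
At the golden rule the marginal product of capital equals n+δ: 0.32·k^(0.32−1) = 0.128. Solving, k_gold = (0.32/0.128)^(1/0.68) ≈ 3.8477.
y_gold = 3.8477^0.32 ≈ 1.5391.
c_gold = y_gold − (n+δ)·k_gold = 1.5391 − 0.128·3.8477 ≈ 1.0466.

c_gold ≈ 1.05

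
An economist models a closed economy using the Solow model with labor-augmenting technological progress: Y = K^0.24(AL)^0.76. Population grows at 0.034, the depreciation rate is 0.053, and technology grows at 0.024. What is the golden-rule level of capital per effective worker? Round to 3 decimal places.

n + g + δ = 0.034 + 0.024 + 0.053 = 0.111.
Maximizing c = f(k) − (n+g+δ)·k gives f'(k) = n+g+δ, i.e. 0.24·k^(0.24−1) = 0.111, so k_gold = (0.24/0.111)^(1/0.76) ≈ 2.7583.

k_gold ≈ 2.758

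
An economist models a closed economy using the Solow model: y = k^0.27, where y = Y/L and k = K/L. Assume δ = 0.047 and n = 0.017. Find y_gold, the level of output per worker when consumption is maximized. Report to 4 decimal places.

n + δ = 0.017 + 0.047 = 0.064.
At the golden rule the marginal product of capital equals n+δ: 0.27·k^(0.27−1) = 0.064. Solving, k_gold = (0.27/0.064)^(1/0.73) ≈ 7.1848.
Output: y_gold = k_gold^0.27 = 7.1848^0.27 ≈ 1.7031.

y_gold ≈ 1.7031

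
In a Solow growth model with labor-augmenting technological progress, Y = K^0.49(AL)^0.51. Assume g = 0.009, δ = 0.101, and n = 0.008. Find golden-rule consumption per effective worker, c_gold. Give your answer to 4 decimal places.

c_gold ≈ 2.0028

Capital per effective worker breaks even when investment replaces (n + g + δ)·k; here n + g + δ = 0.118.
At the golden rule the marginal product of capital equals n+g+δ: 0.49·k^(0.49−1) = 0.118. Solving, k_gold = (0.49/0.118)^(1/0.51) ≈ 16.3072.
y_gold = 16.3072^0.49 ≈ 3.9271.
c_gold = y_gold − (n+g+δ)·k_gold = 3.9271 − 0.118·16.3072 ≈ 2.0028.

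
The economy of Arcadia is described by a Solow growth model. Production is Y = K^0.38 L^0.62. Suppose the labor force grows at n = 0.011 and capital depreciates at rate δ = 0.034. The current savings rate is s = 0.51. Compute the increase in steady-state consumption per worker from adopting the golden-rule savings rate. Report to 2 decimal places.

Δc ≈ 0.12

Break-even investment rate: n + δ = 0.011 + 0.034 = 0.045.
Current steady state (s = 0.51): k* = (0.51/0.045)^(1/0.62) ≈ 50.1853, y* = 50.1853^0.38 ≈ 4.4281, c* = (1−0.51)·4.4281 ≈ 2.1698.
Setting f'(k) = n+δ gives 0.38·k^(0.38−1) = 0.045, hence k_gold = (0.38/0.045)^(1/0.62) ≈ 31.2226.
y_gold = 31.2226^0.38 ≈ 3.6974, c_gold = y_gold − 0.045·k_gold ≈ 2.2924.
Gain: Δc = 2.2924 − 2.1698 ≈ 0.1226.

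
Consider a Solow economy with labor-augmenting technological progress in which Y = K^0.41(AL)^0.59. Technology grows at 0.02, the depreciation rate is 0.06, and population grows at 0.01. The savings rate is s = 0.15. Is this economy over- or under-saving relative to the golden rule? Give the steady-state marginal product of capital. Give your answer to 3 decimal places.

under-saving; MPK ≈ 0.246

The effective depreciation rate is n + g + δ = 0.01 + 0.02 + 0.06 = 0.09.
Steady-state k*: s·k^0.41 = 0.09·k gives k* = (0.15/0.09)^(1/0.59) ≈ 2.3769.
MPK = 0.41·2.3769^(-0.59) ≈ 0.2460.
MPK > n+g+δ = 0.09, so the economy is dynamically efficient (under-saving).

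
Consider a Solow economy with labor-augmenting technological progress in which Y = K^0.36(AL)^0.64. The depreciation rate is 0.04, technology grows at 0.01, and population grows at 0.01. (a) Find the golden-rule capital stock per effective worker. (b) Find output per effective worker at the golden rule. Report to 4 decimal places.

Break-even investment rate: n + g + δ = 0.01 + 0.01 + 0.04 = 0.06.
Maximizing c = f(k) − (n+g+δ)·k gives f'(k) = n+g+δ, i.e. 0.36·k^(0.36−1) = 0.06, so k_gold = (0.36/0.06)^(1/0.64) ≈ 16.4385.
y_gold = 16.4385^0.36 ≈ 2.7397.

(a) k_gold ≈ 16.4385; (b) y_gold ≈ 2.7397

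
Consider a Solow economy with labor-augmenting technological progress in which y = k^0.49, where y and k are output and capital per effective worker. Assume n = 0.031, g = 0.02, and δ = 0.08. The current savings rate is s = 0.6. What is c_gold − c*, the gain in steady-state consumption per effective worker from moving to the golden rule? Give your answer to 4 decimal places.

n + g + δ = 0.031 + 0.02 + 0.08 = 0.131.
Current steady state (s = 0.6): k* = (0.6/0.131)^(1/0.51) ≈ 19.7626, y* = 19.7626^0.49 ≈ 4.3148, c* = (1−0.6)·4.3148 ≈ 1.7259.
Setting f'(k) = n+g+δ gives 0.49·k^(0.49−1) = 0.131, hence k_gold = (0.49/0.131)^(1/0.51) ≈ 13.2856.
y_gold = 13.2856^0.49 ≈ 3.5519, c_gold = y_gold − 0.131·k_gold ≈ 1.8115.
Gain: Δc = 1.8115 − 1.7259 ≈ 0.0855.

Δc ≈ 0.0855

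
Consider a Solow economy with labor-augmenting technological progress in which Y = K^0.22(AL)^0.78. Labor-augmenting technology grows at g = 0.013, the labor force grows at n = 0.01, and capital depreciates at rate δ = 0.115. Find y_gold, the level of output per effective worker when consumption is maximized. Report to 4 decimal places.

y_gold ≈ 1.1406

The effective depreciation rate is n + g + δ = 0.01 + 0.013 + 0.115 = 0.138.
Setting f'(k) = n+g+δ gives 0.22·k^(0.22−1) = 0.138, hence k_gold = (0.22/0.138)^(1/0.78) ≈ 1.8183.
Output: y_gold = k_gold^0.22 = 1.8183^0.22 ≈ 1.1406.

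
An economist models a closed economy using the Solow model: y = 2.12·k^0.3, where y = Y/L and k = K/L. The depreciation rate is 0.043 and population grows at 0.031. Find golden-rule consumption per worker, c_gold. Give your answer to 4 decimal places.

Break-even investment rate: n + δ = 0.031 + 0.043 = 0.074.
Golden rule sets MPK = n+δ: 0.3·2.12·k^(0.3−1) = 0.074, so k_gold = (0.3·2.12/0.074)^(1/0.7) ≈ 21.6077.
y_gold = 2.12·21.6077^0.3 ≈ 5.3299.
c_gold = y_gold − (n+δ)·k_gold = 5.3299 − 0.074·21.6077 ≈ 3.7309.

c_gold ≈ 3.7309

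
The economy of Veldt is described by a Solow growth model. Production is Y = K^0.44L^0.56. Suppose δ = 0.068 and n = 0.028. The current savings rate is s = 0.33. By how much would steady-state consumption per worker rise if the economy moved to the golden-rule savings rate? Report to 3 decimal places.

n + δ = 0.028 + 0.068 = 0.096.
Current steady state (s = 0.33): k* = (0.33/0.096)^(1/0.56) ≈ 9.0694, y* = 9.0694^0.44 ≈ 2.6384, c* = (1−0.33)·2.6384 ≈ 1.7677.
Maximizing c = f(k) − (n+δ)·k gives f'(k) = n+δ, i.e. 0.44·k^(0.44−1) = 0.096, so k_gold = (0.44/0.096)^(1/0.56) ≈ 15.1594.
y_gold = 15.1594^0.44 ≈ 3.3075, c_gold = y_gold − 0.096·k_gold ≈ 1.8522.
Gain: Δc = 1.8522 − 1.7677 ≈ 0.0845.

Δc ≈ 0.085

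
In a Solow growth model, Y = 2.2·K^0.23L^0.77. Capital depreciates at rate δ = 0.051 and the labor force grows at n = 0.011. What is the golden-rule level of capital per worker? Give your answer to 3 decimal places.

n + δ = 0.011 + 0.051 = 0.062.
Golden rule sets MPK = n+δ: 0.23·2.2·k^(0.23−1) = 0.062, so k_gold = (0.23·2.2/0.062)^(1/0.77) ≈ 15.2793.

k_gold ≈ 15.279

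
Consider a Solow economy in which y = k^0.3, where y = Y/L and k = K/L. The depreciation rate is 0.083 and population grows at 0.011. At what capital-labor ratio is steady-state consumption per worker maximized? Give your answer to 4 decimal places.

k_gold ≈ 5.2480

n + δ = 0.011 + 0.083 = 0.094.
Setting f'(k) = n+δ gives 0.3·k^(0.3−1) = 0.094, hence k_gold = (0.3/0.094)^(1/0.7) ≈ 5.2480.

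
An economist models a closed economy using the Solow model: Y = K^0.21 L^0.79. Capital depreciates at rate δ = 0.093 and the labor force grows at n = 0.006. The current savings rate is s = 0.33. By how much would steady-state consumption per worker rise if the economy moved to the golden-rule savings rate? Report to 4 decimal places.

n + δ = 0.006 + 0.093 = 0.099.
Current steady state (s = 0.33): k* = (0.33/0.099)^(1/0.79) ≈ 4.5906, y* = 4.5906^0.21 ≈ 1.3772, c* = (1−0.33)·1.3772 ≈ 0.9227.
At the golden rule the marginal product of capital equals n+δ: 0.21·k^(0.21−1) = 0.099. Solving, k_gold = (0.21/0.099)^(1/0.79) ≈ 2.5906.
y_gold = 2.5906^0.21 ≈ 1.2213, c_gold = y_gold − 0.099·k_gold ≈ 0.9648.
Gain: Δc = 0.9648 − 0.9227 ≈ 0.0421.

Δc ≈ 0.0421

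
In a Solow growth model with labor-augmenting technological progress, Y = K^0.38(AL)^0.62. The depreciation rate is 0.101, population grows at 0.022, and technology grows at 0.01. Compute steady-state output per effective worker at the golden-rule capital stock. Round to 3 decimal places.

y_gold ≈ 1.903

Capital per effective worker breaks even when investment replaces (n + g + δ)·k; here n + g + δ = 0.133.
Golden rule sets MPK = n+g+δ: 0.38·k^(0.38−1) = 0.133, so k_gold = (0.38/0.133)^(1/0.62) ≈ 5.4372.
Output: y_gold = k_gold^0.38 = 5.4372^0.38 ≈ 1.9030.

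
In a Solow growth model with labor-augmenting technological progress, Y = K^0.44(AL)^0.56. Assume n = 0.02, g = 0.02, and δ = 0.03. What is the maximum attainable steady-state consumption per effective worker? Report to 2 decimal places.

The effective depreciation rate is n + g + δ = 0.02 + 0.02 + 0.03 = 0.07.
Setting f'(k) = n+g+δ gives 0.44·k^(0.44−1) = 0.07, hence k_gold = (0.44/0.07)^(1/0.56) ≈ 26.6461.
y_gold = 26.6461^0.44 ≈ 4.2391.
c_gold = y_gold − (n+g+δ)·k_gold = 4.2391 − 0.07·26.6461 ≈ 2.3739.

c_gold ≈ 2.37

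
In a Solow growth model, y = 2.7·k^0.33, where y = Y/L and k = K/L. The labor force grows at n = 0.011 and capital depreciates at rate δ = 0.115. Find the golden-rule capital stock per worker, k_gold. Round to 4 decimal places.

Capital per worker breaks even when investment replaces (n + δ)·k; here n + δ = 0.126.
At the golden rule the marginal product of capital equals n+δ: 0.33·2.7·k^(0.33−1) = 0.126. Solving, k_gold = (0.33·2.7/0.126)^(1/0.67) ≈ 18.5320.

k_gold ≈ 18.5320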